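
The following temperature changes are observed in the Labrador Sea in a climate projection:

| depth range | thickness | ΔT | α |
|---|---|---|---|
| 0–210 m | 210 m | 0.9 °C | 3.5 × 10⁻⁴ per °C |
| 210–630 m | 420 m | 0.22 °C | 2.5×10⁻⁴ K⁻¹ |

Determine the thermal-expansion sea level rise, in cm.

8.93 cm of thermosteric rise

0–210 m: 0.9 × 210 × 3.5×10⁻⁴ = 0.06615 m
420 × 2.5×10⁻⁴ × 0.22 = 0.02310 m
Δh = 0.06615 + 0.02310 = 0.08925 m ≈ 8.93 cm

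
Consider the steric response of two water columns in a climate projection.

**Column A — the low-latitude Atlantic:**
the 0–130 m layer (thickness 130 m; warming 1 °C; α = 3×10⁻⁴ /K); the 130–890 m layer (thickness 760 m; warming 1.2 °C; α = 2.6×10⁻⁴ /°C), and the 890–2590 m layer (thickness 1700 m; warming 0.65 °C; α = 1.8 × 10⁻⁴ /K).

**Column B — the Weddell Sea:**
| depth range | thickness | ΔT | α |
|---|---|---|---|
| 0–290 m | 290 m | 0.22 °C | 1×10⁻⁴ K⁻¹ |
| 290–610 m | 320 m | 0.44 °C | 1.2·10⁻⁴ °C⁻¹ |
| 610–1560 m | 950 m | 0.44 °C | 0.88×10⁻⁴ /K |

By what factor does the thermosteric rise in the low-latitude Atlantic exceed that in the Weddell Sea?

7.9

A 130 × 3×10⁻⁴ × 1 = 0.03900 m
A Layer 2: 2.6×10⁻⁴ × 760 × 1.2 = 0.23712 m
A 0.65 × 1700 × 1.8×10⁻⁴ = 0.19890 m
A total: 0.47502 m
B 290 × 0.22 × 1×10⁻⁴ = 0.00638 m
B Layer 2: 1.2×10⁻⁴ × 0.44 × 320 = 0.016896 m
B Layer 3: 0.44 × 0.88×10⁻⁴ × 950 = 0.036784 m
B total: 0.06006 m
Ratio: 0.47502 / 0.06006 ≈ 7.909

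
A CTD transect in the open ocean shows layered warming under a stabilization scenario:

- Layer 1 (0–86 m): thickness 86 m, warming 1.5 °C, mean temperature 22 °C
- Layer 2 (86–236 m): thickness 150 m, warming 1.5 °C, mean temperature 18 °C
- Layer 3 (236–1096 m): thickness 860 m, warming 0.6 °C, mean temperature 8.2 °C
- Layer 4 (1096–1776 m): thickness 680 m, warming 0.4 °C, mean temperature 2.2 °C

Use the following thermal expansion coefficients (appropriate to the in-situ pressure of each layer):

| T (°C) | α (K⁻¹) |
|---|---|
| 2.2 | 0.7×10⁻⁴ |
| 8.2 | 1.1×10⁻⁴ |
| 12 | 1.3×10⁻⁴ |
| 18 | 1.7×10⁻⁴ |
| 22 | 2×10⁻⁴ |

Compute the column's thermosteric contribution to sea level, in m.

Δh = 0.14 m

Layer 1 at 22 °C → α = 2×10⁻⁴ K⁻¹
Layer 2 at 18 °C → α = 1.7×10⁻⁴ K⁻¹
Layer 3 at 8.2 °C → α = 1.1×10⁻⁴ K⁻¹
Layer 4 at 2.2 °C → α = 0.7×10⁻⁴ K⁻¹
Layer 1: 1.5 × 86 × 2×10⁻⁴ = 0.02580 m
Layer 2: 150 × 1.5 × 1.7×10⁻⁴ = 0.03825 m
236–1096 m: 0.6 × 860 × 1.1×10⁻⁴ = 0.05676 m
0.7×10⁻⁴ × 680 × 0.4 = 0.01904 m
Δh = 0.02580 + 0.03825 + 0.05676 + 0.01904 = 0.13985 m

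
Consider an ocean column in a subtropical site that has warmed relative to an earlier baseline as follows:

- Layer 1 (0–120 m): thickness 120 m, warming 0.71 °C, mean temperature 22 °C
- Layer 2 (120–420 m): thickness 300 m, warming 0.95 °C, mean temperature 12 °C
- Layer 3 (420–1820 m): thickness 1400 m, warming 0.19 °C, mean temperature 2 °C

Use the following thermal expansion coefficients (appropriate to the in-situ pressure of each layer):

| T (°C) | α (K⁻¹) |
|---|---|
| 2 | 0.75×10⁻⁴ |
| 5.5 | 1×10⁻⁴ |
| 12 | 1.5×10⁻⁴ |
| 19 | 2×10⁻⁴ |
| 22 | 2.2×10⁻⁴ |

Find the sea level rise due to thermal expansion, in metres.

Layer 1 at 22 °C → α = 2.2×10⁻⁴ K⁻¹
Layer 2 at 12 °C → α = 1.5×10⁻⁴ K⁻¹
Layer 3 at 2 °C → α = 0.75×10⁻⁴ K⁻¹
Layer 1: 0.71 × 2.2×10⁻⁴ × 120 = 0.018744 m
120–420 m: 0.95 × 1.5×10⁻⁴ × 300 = 0.04275 m
420–1820 m: 1400 × 0.19 × 0.75×10⁻⁴ = 0.01995 m
Δh = 0.018744 + 0.04275 + 0.01995 = 0.081444 m

0.0814 m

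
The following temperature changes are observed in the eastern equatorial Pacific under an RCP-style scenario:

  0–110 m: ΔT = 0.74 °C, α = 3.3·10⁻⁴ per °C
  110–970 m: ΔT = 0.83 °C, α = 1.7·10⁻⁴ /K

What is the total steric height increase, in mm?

150 mm of thermosteric rise

Layer 1: 0.74 × 110 × 3.3×10⁻⁴ = 0.026862 m
110–970 m: 1.7×10⁻⁴ × 0.83 × 860 = 0.121346 m
Δh = 0.026862 + 0.121346 = 0.148208 m ≈ 150 mm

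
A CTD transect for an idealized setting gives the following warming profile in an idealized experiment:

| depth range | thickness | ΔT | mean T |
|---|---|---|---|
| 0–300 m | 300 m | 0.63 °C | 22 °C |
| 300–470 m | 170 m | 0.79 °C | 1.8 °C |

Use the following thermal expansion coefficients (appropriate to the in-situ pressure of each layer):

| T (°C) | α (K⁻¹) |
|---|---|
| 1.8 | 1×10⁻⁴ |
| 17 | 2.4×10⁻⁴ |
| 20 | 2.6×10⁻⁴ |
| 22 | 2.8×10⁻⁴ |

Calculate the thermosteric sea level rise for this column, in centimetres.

6.64 cm

Layer 1 at 22 °C → α = 2.8×10⁻⁴ K⁻¹
Layer 2 at 1.8 °C → α = 1×10⁻⁴ K⁻¹
300 × 0.63 × 2.8×10⁻⁴ = 0.05292 m
Layer 2: 170 × 0.79 × 1×10⁻⁴ = 0.01343 m
Δh = 0.05292 + 0.01343 = 0.06635 m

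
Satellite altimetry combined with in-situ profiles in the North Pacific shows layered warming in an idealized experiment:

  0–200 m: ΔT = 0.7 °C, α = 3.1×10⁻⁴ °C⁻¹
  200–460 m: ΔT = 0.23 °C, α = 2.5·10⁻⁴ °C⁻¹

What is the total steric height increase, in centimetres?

5.84 cm of thermosteric rise

0–200 m: 3.1×10⁻⁴ × 200 × 0.7 = 0.04340 m
200–460 m: 260 × 0.23 × 2.5×10⁻⁴ = 0.01495 m
Δh = 0.04340 + 0.01495 = 0.05835 m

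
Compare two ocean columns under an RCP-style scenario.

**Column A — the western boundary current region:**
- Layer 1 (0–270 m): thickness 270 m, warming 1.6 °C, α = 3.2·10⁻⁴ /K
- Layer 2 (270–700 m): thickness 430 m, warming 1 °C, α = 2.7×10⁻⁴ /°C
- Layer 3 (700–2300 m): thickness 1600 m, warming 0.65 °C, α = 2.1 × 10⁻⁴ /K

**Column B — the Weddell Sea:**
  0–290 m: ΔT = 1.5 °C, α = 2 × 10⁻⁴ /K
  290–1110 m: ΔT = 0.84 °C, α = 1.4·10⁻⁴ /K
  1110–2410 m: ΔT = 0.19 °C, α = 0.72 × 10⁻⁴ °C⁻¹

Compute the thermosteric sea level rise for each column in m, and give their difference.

Δh_A ≈ 0.47 m, Δh_B ≈ 0.20 m; difference ≈ 0.27 m

A Layer 1: 3.2×10⁻⁴ × 270 × 1.6 = 0.13824 m
A 270–700 m: 430 × 1 × 2.7×10⁻⁴ = 0.11610 m
A 700–2300 m: 0.65 × 1600 × 2.1×10⁻⁴ = 0.21840 m
A total: 0.47274 m
B Layer 1: 2×10⁻⁴ × 290 × 1.5 = 0.08700 m
B Layer 2: 0.84 × 1.4×10⁻⁴ × 820 = 0.096432 m
B 0.19 × 0.72×10⁻⁴ × 1300 = 0.017784 m
B total: 0.201216 m
Difference: 0.47274 − 0.201216 = 0.271524 m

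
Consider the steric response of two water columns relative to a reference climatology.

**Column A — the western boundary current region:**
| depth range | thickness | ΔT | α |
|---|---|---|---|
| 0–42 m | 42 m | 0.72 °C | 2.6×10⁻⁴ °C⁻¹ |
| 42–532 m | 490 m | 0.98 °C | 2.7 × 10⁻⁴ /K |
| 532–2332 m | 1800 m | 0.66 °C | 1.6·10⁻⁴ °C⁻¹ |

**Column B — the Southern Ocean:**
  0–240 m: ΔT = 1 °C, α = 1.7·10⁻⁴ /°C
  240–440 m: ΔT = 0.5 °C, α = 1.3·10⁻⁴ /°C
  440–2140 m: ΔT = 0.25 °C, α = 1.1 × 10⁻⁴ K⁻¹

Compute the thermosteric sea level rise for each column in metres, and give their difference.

Δh_A ≈ 0.33 m, Δh_B ≈ 0.10 m; difference ≈ 0.23 m

A 0–42 m: 0.72 × 2.6×10⁻⁴ × 42 = 0.0078624 m
A 2.7×10⁻⁴ × 490 × 0.98 = 0.129654 m
A Layer 3: 1.6×10⁻⁴ × 0.66 × 1800 = 0.19008 m
A total: 0.3275964 m
B Layer 1: 1 × 240 × 1.7×10⁻⁴ = 0.04080 m
B 240–440 m: 200 × 0.5 × 1.3×10⁻⁴ = 0.01300 m
B 0.25 × 1700 × 1.1×10⁻⁴ = 0.04675 m
B total: 0.10055 m
Difference: 0.3275964 − 0.10055 = 0.2270464 m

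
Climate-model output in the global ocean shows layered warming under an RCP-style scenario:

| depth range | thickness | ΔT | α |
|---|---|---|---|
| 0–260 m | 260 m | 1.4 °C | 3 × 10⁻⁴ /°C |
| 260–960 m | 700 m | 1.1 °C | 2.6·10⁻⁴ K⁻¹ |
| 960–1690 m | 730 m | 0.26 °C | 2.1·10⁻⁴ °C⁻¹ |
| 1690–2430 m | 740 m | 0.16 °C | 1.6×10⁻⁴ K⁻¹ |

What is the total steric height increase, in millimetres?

1.4 × 3×10⁻⁴ × 260 = 0.10920 m
260–960 m: 1.1 × 2.6×10⁻⁴ × 700 = 0.20020 m
Layer 3: 0.26 × 730 × 2.1×10⁻⁴ = 0.039858 m
1690–2430 m: 1.6×10⁻⁴ × 740 × 0.16 = 0.018944 m
Δh = 0.10920 + 0.20020 + 0.039858 + 0.018944 = 0.368202 m

Δh ≈ 368 mm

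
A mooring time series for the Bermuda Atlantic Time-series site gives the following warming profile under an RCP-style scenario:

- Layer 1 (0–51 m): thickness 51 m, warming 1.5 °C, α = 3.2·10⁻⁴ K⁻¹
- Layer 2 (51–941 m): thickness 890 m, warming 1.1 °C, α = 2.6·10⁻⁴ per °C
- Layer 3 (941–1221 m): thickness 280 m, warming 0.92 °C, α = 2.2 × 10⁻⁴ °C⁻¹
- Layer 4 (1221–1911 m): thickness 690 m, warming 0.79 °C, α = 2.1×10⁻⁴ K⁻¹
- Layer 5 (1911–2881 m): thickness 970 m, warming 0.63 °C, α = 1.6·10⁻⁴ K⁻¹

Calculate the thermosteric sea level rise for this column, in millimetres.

Δh = 550 mm

3.2×10⁻⁴ × 1.5 × 51 = 0.02448 m
Layer 2: 890 × 2.6×10⁻⁴ × 1.1 = 0.25454 m
941–1221 m: 0.92 × 2.2×10⁻⁴ × 280 = 0.056672 m
2.1×10⁻⁴ × 0.79 × 690 = 0.114471 m
1911–2881 m: 1.6×10⁻⁴ × 970 × 0.63 = 0.097776 m
Δh = 0.02448 + 0.25454 + 0.056672 + 0.114471 + 0.097776 = 0.547939 m ≈ 550 mm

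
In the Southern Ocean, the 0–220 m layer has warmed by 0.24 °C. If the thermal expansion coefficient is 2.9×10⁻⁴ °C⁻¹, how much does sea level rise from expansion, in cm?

Δh = αΔT·H = 2.9×10⁻⁴ × 0.24 × 220 = 0.015312 m

Δh = 1.53 cm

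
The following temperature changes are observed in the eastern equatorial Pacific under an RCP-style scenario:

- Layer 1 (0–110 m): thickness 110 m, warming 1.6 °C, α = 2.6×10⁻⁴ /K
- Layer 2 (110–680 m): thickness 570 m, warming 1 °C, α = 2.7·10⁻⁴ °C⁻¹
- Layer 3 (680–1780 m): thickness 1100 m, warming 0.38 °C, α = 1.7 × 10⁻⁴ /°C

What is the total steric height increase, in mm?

0–110 m: 1.6 × 2.6×10⁻⁴ × 110 = 0.04576 m
1 × 570 × 2.7×10⁻⁴ = 0.15390 m
1.7×10⁻⁴ × 1100 × 0.38 = 0.07106 m
Δh = 0.04576 + 0.15390 + 0.07106 = 0.27072 m

Δh ≈ 271 mm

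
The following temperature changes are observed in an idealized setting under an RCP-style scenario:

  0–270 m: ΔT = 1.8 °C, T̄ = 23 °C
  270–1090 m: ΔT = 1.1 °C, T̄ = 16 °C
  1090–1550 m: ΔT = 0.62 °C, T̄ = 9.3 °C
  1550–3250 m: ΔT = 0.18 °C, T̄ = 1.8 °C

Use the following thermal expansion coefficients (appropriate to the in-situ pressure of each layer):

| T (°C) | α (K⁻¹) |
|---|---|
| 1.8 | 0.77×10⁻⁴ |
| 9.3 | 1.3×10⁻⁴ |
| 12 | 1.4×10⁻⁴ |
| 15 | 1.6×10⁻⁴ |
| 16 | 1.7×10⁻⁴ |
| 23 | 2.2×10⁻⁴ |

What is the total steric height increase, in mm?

Layer 1 at 23 °C → α = 2.2×10⁻⁴ K⁻¹
Layer 2 at 16 °C → α = 1.7×10⁻⁴ K⁻¹
Layer 3 at 9.3 °C → α = 1.3×10⁻⁴ K⁻¹
Layer 4 at 1.8 °C → α = 0.77×10⁻⁴ K⁻¹
Layer 1: 1.8 × 270 × 2.2×10⁻⁴ = 0.10692 m
Layer 2: 1.7×10⁻⁴ × 820 × 1.1 = 0.15334 m
460 × 1.3×10⁻⁴ × 0.62 = 0.037076 m
1550–3250 m: 1700 × 0.77×10⁻⁴ × 0.18 = 0.023562 m
Δh = 0.10692 + 0.15334 + 0.037076 + 0.023562 = 0.320898 m

320 mm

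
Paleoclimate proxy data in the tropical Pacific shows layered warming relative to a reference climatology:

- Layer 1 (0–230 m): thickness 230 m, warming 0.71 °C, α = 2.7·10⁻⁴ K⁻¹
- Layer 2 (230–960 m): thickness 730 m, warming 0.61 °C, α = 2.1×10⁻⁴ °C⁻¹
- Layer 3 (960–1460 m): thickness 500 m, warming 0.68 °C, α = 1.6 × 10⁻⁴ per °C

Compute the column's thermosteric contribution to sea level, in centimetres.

230 × 0.71 × 2.7×10⁻⁴ = 0.044091 m
Layer 2: 730 × 2.1×10⁻⁴ × 0.61 = 0.093513 m
0.68 × 1.6×10⁻⁴ × 500 = 0.05440 m
Δh = 0.044091 + 0.093513 + 0.05440 = 0.192004 m ≈ 19.2 cm

about 19.2 cm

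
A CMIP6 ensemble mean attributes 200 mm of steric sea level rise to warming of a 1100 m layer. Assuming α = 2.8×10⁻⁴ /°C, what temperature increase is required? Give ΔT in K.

about 0.649 K

ΔT = Δh/(αH) = 0.2 / (2.8×10⁻⁴ × 1100) ≈ 0.6494 K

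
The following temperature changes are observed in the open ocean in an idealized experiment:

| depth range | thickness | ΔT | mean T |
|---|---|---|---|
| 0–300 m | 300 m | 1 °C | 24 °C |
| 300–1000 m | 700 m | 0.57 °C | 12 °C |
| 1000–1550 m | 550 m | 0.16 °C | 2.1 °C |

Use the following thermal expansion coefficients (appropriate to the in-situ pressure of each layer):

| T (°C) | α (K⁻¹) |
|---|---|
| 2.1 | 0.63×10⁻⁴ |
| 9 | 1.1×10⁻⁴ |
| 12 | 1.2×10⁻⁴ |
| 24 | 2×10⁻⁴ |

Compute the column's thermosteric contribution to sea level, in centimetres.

Layer 1 at 24 °C → α = 2×10⁻⁴ K⁻¹
Layer 2 at 12 °C → α = 1.2×10⁻⁴ K⁻¹
Layer 3 at 2.1 °C → α = 0.63×10⁻⁴ K⁻¹
Layer 1: 1 × 2×10⁻⁴ × 300 = 0.06000 m
700 × 0.57 × 1.2×10⁻⁴ = 0.04788 m
0.16 × 550 × 0.63×10⁻⁴ = 0.005544 m
Δh = 0.06000 + 0.04788 + 0.005544 = 0.113424 m

about 11 cm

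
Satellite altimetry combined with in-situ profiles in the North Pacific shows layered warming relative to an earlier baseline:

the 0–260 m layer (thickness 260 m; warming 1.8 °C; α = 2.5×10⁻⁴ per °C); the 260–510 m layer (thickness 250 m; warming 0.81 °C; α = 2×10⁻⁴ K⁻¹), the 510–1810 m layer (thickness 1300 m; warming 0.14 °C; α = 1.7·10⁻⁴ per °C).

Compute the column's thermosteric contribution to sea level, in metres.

Layer 1: 2.5×10⁻⁴ × 260 × 1.8 = 0.11700 m
Layer 2: 2×10⁻⁴ × 250 × 0.81 = 0.04050 m
510–1810 m: 1.7×10⁻⁴ × 1300 × 0.14 = 0.03094 m
Δh = 0.11700 + 0.04050 + 0.03094 = 0.18844 m ≈ 0.19 m

Δh ≈ 0.19 m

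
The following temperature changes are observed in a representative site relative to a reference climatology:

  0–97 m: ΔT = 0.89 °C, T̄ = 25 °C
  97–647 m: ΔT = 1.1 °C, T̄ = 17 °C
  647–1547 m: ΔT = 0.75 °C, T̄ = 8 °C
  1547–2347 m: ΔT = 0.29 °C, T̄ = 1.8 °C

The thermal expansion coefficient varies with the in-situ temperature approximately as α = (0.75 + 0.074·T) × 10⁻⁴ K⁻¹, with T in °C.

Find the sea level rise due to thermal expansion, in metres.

Δh = 0.255 m

Layer 1: α = (0.75 + 0.074×25)×10⁻⁴ = 2.6×10⁻⁴ K⁻¹
Layer 2: α = (0.75 + 0.074×17)×10⁻⁴ = 2.008×10⁻⁴ K⁻¹
Layer 3: α = (0.75 + 0.074×8)×10⁻⁴ = 1.342×10⁻⁴ K⁻¹
Layer 4: α = (0.75 + 0.074×1.8)×10⁻⁴ = 0.8832×10⁻⁴ K⁻¹
0–97 m: 97 × 0.89 × 2.6×10⁻⁴ = 0.0224458 m
Layer 2: 1.1 × 550 × 2.008×10⁻⁴ = 0.121484 m
647–1547 m: 1.342×10⁻⁴ × 900 × 0.75 = 0.090585 m
1547–2347 m: 0.8832×10⁻⁴ × 0.29 × 800 = 0.02049024 m
Δh = 0.0224458 + 0.121484 + 0.090585 + 0.02049024 = 0.25500504 m ≈ 0.255 m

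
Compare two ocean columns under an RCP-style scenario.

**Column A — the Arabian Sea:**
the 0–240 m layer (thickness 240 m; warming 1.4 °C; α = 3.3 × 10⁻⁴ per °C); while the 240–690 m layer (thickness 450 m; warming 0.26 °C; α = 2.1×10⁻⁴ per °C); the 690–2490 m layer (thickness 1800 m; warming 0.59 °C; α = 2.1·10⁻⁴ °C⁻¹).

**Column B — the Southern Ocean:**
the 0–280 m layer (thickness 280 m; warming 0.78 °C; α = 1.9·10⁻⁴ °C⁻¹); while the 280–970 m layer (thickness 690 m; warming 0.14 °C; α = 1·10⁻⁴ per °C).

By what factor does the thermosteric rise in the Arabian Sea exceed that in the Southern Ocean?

≈ 7.0×

A 240 × 3.3×10⁻⁴ × 1.4 = 0.11088 m
A 240–690 m: 2.1×10⁻⁴ × 0.26 × 450 = 0.02457 m
A Layer 3: 1800 × 2.1×10⁻⁴ × 0.59 = 0.22302 m
A total: 0.35847 m
B 1.9×10⁻⁴ × 280 × 0.78 = 0.041496 m
B Layer 2: 1×10⁻⁴ × 690 × 0.14 = 0.00966 m
B total: 0.051156 m
Ratio: 0.35847 / 0.051156 ≈ 7.007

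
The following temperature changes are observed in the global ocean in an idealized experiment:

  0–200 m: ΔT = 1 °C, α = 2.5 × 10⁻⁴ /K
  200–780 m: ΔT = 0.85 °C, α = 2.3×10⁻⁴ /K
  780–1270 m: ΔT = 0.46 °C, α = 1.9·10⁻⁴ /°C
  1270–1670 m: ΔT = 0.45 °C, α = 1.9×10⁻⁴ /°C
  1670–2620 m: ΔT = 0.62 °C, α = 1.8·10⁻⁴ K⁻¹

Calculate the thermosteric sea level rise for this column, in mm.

Δh = 346 mm

2.5×10⁻⁴ × 200 × 1 = 0.05000 m
200–780 m: 0.85 × 2.3×10⁻⁴ × 580 = 0.11339 m
780–1270 m: 490 × 1.9×10⁻⁴ × 0.46 = 0.042826 m
Layer 4: 0.45 × 1.9×10⁻⁴ × 400 = 0.03420 m
1670–2620 m: 950 × 1.8×10⁻⁴ × 0.62 = 0.10602 m
Δh = 0.05000 + 0.11339 + 0.042826 + 0.03420 + 0.10602 = 0.346436 m ≈ 346 mm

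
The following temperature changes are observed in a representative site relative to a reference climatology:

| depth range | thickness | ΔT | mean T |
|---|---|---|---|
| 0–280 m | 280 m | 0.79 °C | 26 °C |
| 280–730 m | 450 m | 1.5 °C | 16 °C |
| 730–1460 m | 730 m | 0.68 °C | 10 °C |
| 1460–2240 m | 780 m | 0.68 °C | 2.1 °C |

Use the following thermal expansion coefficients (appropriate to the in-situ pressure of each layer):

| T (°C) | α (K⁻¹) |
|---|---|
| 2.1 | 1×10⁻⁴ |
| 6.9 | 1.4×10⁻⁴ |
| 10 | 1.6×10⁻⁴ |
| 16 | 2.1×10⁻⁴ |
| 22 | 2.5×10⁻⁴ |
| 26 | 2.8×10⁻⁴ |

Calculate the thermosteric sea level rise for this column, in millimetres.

Δh ≈ 336 mm

Layer 1 at 26 °C → α = 2.8×10⁻⁴ K⁻¹
Layer 2 at 16 °C → α = 2.1×10⁻⁴ K⁻¹
Layer 3 at 10 °C → α = 1.6×10⁻⁴ K⁻¹
Layer 4 at 2.1 °C → α = 1×10⁻⁴ K⁻¹
280 × 0.79 × 2.8×10⁻⁴ = 0.061936 m
280–730 m: 1.5 × 2.1×10⁻⁴ × 450 = 0.14175 m
730–1460 m: 1.6×10⁻⁴ × 0.68 × 730 = 0.079424 m
Layer 4: 0.68 × 780 × 1×10⁻⁴ = 0.05304 m
Δh = 0.061936 + 0.14175 + 0.079424 + 0.05304 = 0.33615 m ≈ 336 mm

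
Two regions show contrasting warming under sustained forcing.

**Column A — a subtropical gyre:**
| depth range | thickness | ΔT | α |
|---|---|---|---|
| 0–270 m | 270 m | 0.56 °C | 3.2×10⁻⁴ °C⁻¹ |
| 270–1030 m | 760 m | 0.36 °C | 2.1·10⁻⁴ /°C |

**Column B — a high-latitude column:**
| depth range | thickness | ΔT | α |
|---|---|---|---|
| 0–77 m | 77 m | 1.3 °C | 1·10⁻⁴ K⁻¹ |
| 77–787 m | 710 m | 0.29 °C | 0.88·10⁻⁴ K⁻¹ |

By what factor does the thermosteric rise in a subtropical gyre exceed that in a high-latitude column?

≈ 3.8×

A 270 × 0.56 × 3.2×10⁻⁴ = 0.048384 m
A Layer 2: 0.36 × 2.1×10⁻⁴ × 760 = 0.057456 m
A total: 0.10584 m
B 0–77 m: 1×10⁻⁴ × 1.3 × 77 = 0.01001 m
B 77–787 m: 710 × 0.88×10⁻⁴ × 0.29 = 0.0181192 m
B total: 0.0281292 m
Ratio: 0.10584 / 0.0281292 ≈ 3.763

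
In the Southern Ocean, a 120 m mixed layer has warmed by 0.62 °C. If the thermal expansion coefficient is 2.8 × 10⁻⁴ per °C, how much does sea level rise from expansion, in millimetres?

21 mm

Δh = αΔT·H = 2.8×10⁻⁴ × 0.62 × 120 = 0.020832 m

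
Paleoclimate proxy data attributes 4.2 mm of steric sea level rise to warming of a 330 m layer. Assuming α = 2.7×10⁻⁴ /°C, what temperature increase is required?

ΔT ≈ 0.0471 °C

ΔT = Δh/(αH) = 0.0042 / (2.7×10⁻⁴ × 330) ≈ 0.04714 °C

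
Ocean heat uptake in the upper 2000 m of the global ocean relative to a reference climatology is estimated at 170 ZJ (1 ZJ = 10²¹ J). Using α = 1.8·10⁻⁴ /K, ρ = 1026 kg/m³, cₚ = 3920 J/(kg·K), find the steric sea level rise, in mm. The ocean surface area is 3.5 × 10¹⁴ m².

Per unit area: Q = 170×10²¹ / (3.5×10¹⁴) ≈ 4.857×10⁸ J/m²
Δh = αQ/(ρcₚ) = 1.8×10⁻⁴ × 4.857×10⁸ / (1026 × 3920) ≈ 0.021737 m

Δh ≈ 22 mm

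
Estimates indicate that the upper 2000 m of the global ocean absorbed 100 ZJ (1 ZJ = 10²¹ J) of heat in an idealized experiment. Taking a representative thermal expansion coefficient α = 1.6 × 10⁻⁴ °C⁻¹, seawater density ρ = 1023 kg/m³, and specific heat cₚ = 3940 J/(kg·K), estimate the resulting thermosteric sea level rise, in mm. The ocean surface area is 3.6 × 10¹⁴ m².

11 mm of thermosteric rise

Per unit area: Q = 100×10²¹ / (3.6×10¹⁴) ≈ 2.778×10⁸ J/m²
Δh = αQ/(ρcₚ) = 1.6×10⁻⁴ × 2.778×10⁸ / (1023 × 3940) ≈ 0.011028 m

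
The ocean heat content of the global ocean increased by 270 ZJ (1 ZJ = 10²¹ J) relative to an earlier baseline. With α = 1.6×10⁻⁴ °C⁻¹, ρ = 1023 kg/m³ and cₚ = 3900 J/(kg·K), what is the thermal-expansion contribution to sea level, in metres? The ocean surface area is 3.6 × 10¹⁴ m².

Per unit area: Q = 270×10²¹ / (3.6×10¹⁴) = 7.5×10⁸ J/m²
Δh = αQ/(ρcₚ) = 1.6×10⁻⁴ × 7.5×10⁸ / (1023 × 3900) ≈ 0.030077 m

0.030 m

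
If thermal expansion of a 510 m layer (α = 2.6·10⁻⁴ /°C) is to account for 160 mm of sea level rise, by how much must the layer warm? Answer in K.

ΔT = Δh/(αH) = 0.16 / (2.6×10⁻⁴ × 510) ≈ 1.207 K

ΔT ≈ 1.21 K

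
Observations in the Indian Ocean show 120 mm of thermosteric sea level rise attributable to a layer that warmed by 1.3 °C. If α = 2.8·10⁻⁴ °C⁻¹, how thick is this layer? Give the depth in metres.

H = Δh/(αΔT) = 0.12 / (2.8×10⁻⁴ × 1.3) ≈ 329.7 m

H ≈ 330 m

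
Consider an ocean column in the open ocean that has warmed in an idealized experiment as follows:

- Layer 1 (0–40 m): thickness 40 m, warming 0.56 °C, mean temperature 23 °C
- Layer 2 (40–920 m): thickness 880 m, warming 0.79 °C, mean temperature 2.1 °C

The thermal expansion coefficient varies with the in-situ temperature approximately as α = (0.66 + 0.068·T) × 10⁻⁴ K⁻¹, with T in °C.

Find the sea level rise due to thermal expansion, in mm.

Layer 1: α = (0.66 + 0.068×23)×10⁻⁴ = 2.224×10⁻⁴ K⁻¹
Layer 2: α = (0.66 + 0.068×2.1)×10⁻⁴ = 0.8028×10⁻⁴ K⁻¹
Layer 1: 0.56 × 40 × 2.224×10⁻⁴ = 0.00498176 m
40–920 m: 880 × 0.8028×10⁻⁴ × 0.79 = 0.055810656 m
Δh = 0.00498176 + 0.055810656 = 0.060792416 m

60.8 mm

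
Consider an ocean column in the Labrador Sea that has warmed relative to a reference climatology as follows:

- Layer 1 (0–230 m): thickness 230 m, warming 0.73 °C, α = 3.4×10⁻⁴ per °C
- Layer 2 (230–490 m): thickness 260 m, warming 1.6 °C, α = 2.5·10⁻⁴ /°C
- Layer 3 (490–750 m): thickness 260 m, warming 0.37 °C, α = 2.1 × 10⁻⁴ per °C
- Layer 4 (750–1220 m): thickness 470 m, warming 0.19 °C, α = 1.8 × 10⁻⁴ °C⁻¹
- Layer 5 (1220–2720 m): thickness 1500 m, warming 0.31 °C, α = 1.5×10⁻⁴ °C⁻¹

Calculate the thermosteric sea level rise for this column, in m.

0–230 m: 0.73 × 230 × 3.4×10⁻⁴ = 0.057086 m
2.5×10⁻⁴ × 1.6 × 260 = 0.10400 m
490–750 m: 0.37 × 2.1×10⁻⁴ × 260 = 0.020202 m
750–1220 m: 0.19 × 470 × 1.8×10⁻⁴ = 0.016074 m
1.5×10⁻⁴ × 1500 × 0.31 = 0.06975 m
Δh = 0.057086 + 0.10400 + 0.020202 + 0.016074 + 0.06975 = 0.267112 m

0.267 m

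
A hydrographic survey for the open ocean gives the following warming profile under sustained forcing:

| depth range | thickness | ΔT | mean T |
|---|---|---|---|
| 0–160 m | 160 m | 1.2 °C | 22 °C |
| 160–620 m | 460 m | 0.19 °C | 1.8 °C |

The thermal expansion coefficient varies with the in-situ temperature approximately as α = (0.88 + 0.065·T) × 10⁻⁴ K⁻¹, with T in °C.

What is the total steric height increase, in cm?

Δh ≈ 5.31 cm

Layer 1: α = (0.88 + 0.065×22)×10⁻⁴ = 2.31×10⁻⁴ K⁻¹
Layer 2: α = (0.88 + 0.065×1.8)×10⁻⁴ = 0.997×10⁻⁴ K⁻¹
0–160 m: 160 × 2.31×10⁻⁴ × 1.2 = 0.044352 m
0.19 × 460 × 0.997×10⁻⁴ = 0.00871378 m
Δh = 0.044352 + 0.00871378 = 0.05306578 m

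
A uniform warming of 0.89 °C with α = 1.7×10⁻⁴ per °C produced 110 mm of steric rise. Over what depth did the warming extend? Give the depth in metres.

H = Δh/(αΔT) = 0.11 / (1.7×10⁻⁴ × 0.89) ≈ 727.0 m

730 m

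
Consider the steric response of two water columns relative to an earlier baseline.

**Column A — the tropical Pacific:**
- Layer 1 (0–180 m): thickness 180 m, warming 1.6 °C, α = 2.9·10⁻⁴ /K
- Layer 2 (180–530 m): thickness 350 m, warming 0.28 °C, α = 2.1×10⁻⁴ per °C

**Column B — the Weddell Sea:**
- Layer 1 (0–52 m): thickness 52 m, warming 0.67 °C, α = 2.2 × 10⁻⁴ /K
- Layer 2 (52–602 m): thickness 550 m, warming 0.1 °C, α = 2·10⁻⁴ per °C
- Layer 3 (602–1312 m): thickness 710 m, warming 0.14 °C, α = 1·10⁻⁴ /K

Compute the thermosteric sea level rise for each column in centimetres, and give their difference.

A Layer 1: 1.6 × 180 × 2.9×10⁻⁴ = 0.08352 m
A 350 × 2.1×10⁻⁴ × 0.28 = 0.02058 m
A total: 0.10410 m
B 0–52 m: 0.67 × 52 × 2.2×10⁻⁴ = 0.0076648 m
B Layer 2: 550 × 2×10⁻⁴ × 0.1 = 0.01100 m
B Layer 3: 710 × 1×10⁻⁴ × 0.14 = 0.00994 m
B total: 0.0286048 m
Difference: 0.10410 − 0.0286048 = 0.0754952 m

A: 10.4 cm; B: 2.86 cm; difference 7.55 cm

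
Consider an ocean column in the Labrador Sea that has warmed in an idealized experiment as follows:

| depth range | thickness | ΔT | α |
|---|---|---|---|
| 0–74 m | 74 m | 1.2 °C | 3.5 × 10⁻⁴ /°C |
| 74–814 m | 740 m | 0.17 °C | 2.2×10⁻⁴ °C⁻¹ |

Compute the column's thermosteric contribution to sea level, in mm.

Δh ≈ 58.8 mm

74 × 1.2 × 3.5×10⁻⁴ = 0.03108 m
74–814 m: 2.2×10⁻⁴ × 0.17 × 740 = 0.027676 m
Δh = 0.03108 + 0.027676 = 0.058756 m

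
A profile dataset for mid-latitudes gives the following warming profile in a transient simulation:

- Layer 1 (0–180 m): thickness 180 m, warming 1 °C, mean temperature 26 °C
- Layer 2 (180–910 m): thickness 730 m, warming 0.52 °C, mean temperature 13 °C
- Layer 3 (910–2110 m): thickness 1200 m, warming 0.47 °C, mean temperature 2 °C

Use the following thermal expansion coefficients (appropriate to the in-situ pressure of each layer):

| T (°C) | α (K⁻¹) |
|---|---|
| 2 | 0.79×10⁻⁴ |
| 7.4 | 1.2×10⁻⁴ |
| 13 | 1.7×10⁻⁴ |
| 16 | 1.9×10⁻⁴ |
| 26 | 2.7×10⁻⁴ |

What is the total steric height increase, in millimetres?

about 160 mm

Layer 1 at 26 °C → α = 2.7×10⁻⁴ K⁻¹
Layer 2 at 13 °C → α = 1.7×10⁻⁴ K⁻¹
Layer 3 at 2 °C → α = 0.79×10⁻⁴ K⁻¹
Layer 1: 2.7×10⁻⁴ × 180 × 1 = 0.04860 m
0.52 × 1.7×10⁻⁴ × 730 = 0.064532 m
Layer 3: 1200 × 0.79×10⁻⁴ × 0.47 = 0.044556 m
Δh = 0.04860 + 0.064532 + 0.044556 = 0.157688 m ≈ 160 mm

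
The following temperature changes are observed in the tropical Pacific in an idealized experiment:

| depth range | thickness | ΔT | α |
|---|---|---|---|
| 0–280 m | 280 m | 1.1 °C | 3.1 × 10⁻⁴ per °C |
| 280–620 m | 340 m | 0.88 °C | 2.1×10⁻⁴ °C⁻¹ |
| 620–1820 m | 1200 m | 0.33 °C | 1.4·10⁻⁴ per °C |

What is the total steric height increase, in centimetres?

3.1×10⁻⁴ × 1.1 × 280 = 0.09548 m
2.1×10⁻⁴ × 0.88 × 340 = 0.062832 m
Layer 3: 0.33 × 1.4×10⁻⁴ × 1200 = 0.05544 m
Δh = 0.09548 + 0.062832 + 0.05544 = 0.213752 m

21.4 cm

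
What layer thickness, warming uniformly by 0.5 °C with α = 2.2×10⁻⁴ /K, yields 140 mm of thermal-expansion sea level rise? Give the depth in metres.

H = Δh/(αΔT) = 0.14 / (2.2×10⁻⁴ × 0.5) ≈ 1273 m

H ≈ 1300 m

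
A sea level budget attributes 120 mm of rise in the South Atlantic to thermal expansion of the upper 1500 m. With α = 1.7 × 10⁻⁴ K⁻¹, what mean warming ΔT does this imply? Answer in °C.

ΔT ≈ 0.471 °C

ΔT = Δh/(αH) = 0.12 / (1.7×10⁻⁴ × 1500) ≈ 0.4706 °C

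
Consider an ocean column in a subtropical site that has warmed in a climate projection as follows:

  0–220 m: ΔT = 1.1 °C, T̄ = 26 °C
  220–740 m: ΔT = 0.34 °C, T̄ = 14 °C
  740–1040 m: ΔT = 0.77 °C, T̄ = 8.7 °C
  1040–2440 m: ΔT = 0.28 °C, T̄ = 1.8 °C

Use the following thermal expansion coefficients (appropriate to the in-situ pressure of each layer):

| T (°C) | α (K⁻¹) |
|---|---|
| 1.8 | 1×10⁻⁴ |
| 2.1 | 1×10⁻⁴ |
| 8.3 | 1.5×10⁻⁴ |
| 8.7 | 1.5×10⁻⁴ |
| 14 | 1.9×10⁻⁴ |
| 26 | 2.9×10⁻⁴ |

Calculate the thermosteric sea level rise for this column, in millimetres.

180 mm of thermosteric rise

Layer 1 at 26 °C → α = 2.9×10⁻⁴ K⁻¹
Layer 2 at 14 °C → α = 1.9×10⁻⁴ K⁻¹
Layer 3 at 8.7 °C → α = 1.5×10⁻⁴ K⁻¹
Layer 4 at 1.8 °C → α = 1×10⁻⁴ K⁻¹
0–220 m: 1.1 × 220 × 2.9×10⁻⁴ = 0.07018 m
520 × 0.34 × 1.9×10⁻⁴ = 0.033592 m
Layer 3: 0.77 × 1.5×10⁻⁴ × 300 = 0.03465 m
Layer 4: 0.28 × 1400 × 1×10⁻⁴ = 0.03920 m
Δh = 0.07018 + 0.033592 + 0.03465 + 0.03920 = 0.177622 m ≈ 180 mm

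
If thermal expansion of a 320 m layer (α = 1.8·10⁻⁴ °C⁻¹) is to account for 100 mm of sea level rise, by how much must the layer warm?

ΔT = Δh/(αH) = 0.1 / (1.8×10⁻⁴ × 320) ≈ 1.736 K

1.7 K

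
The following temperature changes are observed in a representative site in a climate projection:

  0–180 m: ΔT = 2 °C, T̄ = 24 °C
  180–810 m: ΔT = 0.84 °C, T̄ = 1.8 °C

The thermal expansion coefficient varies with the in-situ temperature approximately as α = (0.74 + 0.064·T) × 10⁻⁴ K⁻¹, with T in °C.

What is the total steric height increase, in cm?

Δh = 12.7 cm

Layer 1: α = (0.74 + 0.064×24)×10⁻⁴ = 2.276×10⁻⁴ K⁻¹
Layer 2: α = (0.74 + 0.064×1.8)×10⁻⁴ = 0.8552×10⁻⁴ K⁻¹
0–180 m: 2.276×10⁻⁴ × 180 × 2 = 0.081936 m
Layer 2: 0.84 × 630 × 0.8552×10⁻⁴ = 0.045257184 m
Δh = 0.081936 + 0.045257184 = 0.127193184 m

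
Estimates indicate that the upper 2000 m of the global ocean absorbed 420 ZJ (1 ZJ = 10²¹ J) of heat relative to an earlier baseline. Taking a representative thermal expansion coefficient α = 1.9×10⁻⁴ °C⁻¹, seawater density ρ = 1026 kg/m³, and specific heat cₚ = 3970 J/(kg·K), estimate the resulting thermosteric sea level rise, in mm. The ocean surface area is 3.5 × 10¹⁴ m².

Per unit area: Q = 420×10²¹ / (3.5×10¹⁴) = 1.2×10⁹ J/m²
Δh = αQ/(ρcₚ) = 1.9×10⁻⁴ × 1.2×10⁹ / (1026 × 3970) ≈ 0.055975 m

Δh ≈ 56.0 mm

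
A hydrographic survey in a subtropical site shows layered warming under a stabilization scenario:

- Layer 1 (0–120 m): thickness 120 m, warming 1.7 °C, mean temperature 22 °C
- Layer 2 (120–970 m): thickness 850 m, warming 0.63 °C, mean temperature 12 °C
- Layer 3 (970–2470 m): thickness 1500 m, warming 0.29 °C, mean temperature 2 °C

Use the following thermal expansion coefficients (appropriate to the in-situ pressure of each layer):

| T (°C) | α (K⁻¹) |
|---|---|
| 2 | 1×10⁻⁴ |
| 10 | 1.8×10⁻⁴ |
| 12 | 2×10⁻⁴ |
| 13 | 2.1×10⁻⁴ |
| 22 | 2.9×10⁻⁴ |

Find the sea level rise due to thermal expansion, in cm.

Δh = 21 cm

Layer 1 at 22 °C → α = 2.9×10⁻⁴ K⁻¹
Layer 2 at 12 °C → α = 2×10⁻⁴ K⁻¹
Layer 3 at 2 °C → α = 1×10⁻⁴ K⁻¹
Layer 1: 1.7 × 120 × 2.9×10⁻⁴ = 0.05916 m
2×10⁻⁴ × 0.63 × 850 = 0.10710 m
970–2470 m: 0.29 × 1×10⁻⁴ × 1500 = 0.04350 m
Δh = 0.05916 + 0.10710 + 0.04350 = 0.20976 m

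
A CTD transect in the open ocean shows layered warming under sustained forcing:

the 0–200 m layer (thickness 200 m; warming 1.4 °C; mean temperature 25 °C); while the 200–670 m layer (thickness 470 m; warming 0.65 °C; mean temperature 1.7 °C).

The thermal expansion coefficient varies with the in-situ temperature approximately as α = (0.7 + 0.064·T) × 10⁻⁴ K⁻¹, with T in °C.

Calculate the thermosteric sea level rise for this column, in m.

Layer 1: α = (0.7 + 0.064×25)×10⁻⁴ = 2.3×10⁻⁴ K⁻¹
Layer 2: α = (0.7 + 0.064×1.7)×10⁻⁴ = 0.8088×10⁻⁴ K⁻¹
0–200 m: 2.3×10⁻⁴ × 1.4 × 200 = 0.06440 m
200–670 m: 0.8088×10⁻⁴ × 0.65 × 470 = 0.02470884 m
Δh = 0.06440 + 0.02470884 = 0.08910884 m

0.0891 m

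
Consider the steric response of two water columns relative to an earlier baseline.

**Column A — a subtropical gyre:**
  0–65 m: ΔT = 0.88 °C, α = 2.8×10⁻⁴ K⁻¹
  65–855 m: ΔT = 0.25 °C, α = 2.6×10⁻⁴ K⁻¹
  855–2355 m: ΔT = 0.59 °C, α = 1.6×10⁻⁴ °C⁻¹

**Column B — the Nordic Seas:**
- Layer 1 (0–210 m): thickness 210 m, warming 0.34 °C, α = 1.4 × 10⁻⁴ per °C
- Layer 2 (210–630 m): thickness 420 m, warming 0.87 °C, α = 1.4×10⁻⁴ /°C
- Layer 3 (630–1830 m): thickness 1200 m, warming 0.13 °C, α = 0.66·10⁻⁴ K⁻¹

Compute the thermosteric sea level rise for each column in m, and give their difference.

A 0–65 m: 65 × 2.8×10⁻⁴ × 0.88 = 0.016016 m
A 790 × 2.6×10⁻⁴ × 0.25 = 0.05135 m
A 1.6×10⁻⁴ × 1500 × 0.59 = 0.14160 m
A total: 0.208966 m
B 210 × 0.34 × 1.4×10⁻⁴ = 0.009996 m
B 1.4×10⁻⁴ × 420 × 0.87 = 0.051156 m
B 630–1830 m: 0.13 × 1200 × 0.66×10⁻⁴ = 0.010296 m
B total: 0.071448 m
Difference: 0.208966 − 0.071448 = 0.137518 m

Δh_A ≈ 0.209 m, Δh_B ≈ 0.0714 m; difference ≈ 0.138 m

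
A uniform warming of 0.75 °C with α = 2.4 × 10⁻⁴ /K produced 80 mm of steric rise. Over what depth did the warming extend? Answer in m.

H = Δh/(αΔT) = 0.08 / (2.4×10⁻⁴ × 0.75) ≈ 444.4 m

about 440 m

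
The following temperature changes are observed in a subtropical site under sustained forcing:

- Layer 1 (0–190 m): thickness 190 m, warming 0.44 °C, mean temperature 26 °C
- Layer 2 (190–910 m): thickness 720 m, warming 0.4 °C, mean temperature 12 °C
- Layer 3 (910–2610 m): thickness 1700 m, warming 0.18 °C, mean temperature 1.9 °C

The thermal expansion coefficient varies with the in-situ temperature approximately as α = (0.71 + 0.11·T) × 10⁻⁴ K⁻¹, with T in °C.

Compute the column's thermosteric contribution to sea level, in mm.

Layer 1: α = (0.71 + 0.11×26)×10⁻⁴ = 3.57×10⁻⁴ K⁻¹
Layer 2: α = (0.71 + 0.11×12)×10⁻⁴ = 2.03×10⁻⁴ K⁻¹
Layer 3: α = (0.71 + 0.11×1.9)×10⁻⁴ = 0.919×10⁻⁴ K⁻¹
3.57×10⁻⁴ × 190 × 0.44 = 0.0298452 m
190–910 m: 720 × 2.03×10⁻⁴ × 0.4 = 0.058464 m
0.919×10⁻⁴ × 1700 × 0.18 = 0.0281214 m
Δh = 0.0298452 + 0.058464 + 0.0281214 = 0.1164306 m

Δh ≈ 120 mm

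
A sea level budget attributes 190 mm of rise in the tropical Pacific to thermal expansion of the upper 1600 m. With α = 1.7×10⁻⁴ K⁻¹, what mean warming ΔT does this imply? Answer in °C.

ΔT = Δh/(αH) = 0.19 / (1.7×10⁻⁴ × 1600) ≈ 0.6985 °C

about 0.699 °C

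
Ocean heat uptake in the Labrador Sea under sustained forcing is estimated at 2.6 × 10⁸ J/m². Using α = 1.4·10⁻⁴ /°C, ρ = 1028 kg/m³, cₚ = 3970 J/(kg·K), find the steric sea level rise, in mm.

Δh = αQ/(ρcₚ) = 1.4×10⁻⁴ × 2.6×10⁸ / (1028 × 3970) ≈ 0.008919 m

Δh = 8.9 mm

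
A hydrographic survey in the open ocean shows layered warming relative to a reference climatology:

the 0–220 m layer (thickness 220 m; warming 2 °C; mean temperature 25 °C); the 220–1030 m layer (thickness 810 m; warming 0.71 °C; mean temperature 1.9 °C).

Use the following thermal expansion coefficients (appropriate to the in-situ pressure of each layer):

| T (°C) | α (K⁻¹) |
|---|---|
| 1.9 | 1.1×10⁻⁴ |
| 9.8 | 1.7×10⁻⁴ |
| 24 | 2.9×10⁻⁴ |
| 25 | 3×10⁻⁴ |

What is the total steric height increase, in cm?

19.5 cm of thermosteric rise

Layer 1 at 25 °C → α = 3×10⁻⁴ K⁻¹
Layer 2 at 1.9 °C → α = 1.1×10⁻⁴ K⁻¹
0–220 m: 2 × 3×10⁻⁴ × 220 = 0.13200 m
220–1030 m: 810 × 1.1×10⁻⁴ × 0.71 = 0.063261 m
Δh = 0.13200 + 0.063261 = 0.195261 m ≈ 19.5 cm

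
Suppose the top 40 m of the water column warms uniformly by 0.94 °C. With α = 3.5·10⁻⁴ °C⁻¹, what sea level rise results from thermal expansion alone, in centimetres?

Δh = αΔT·H = 3.5×10⁻⁴ × 0.94 × 40 = 0.01316 m

1.3 cm of thermosteric rise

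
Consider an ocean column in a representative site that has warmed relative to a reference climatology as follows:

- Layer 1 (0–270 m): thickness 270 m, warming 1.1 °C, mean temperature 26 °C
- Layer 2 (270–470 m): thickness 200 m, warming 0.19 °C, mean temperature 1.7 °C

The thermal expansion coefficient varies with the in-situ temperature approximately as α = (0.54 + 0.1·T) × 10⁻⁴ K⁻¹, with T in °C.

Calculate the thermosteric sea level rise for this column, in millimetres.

about 96.0 mm

Layer 1: α = (0.54 + 0.1×26)×10⁻⁴ = 3.14×10⁻⁴ K⁻¹
Layer 2: α = (0.54 + 0.1×1.7)×10⁻⁴ = 0.71×10⁻⁴ K⁻¹
Layer 1: 1.1 × 3.14×10⁻⁴ × 270 = 0.093258 m
0.19 × 200 × 0.71×10⁻⁴ = 0.002698 m
Δh = 0.093258 + 0.002698 = 0.095956 m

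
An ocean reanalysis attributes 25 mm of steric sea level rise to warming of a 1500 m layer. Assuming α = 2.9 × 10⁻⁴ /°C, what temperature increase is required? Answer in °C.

ΔT ≈ 0.057 °C

ΔT = Δh/(αH) = 0.025 / (2.9×10⁻⁴ × 1500) ≈ 0.05747 °C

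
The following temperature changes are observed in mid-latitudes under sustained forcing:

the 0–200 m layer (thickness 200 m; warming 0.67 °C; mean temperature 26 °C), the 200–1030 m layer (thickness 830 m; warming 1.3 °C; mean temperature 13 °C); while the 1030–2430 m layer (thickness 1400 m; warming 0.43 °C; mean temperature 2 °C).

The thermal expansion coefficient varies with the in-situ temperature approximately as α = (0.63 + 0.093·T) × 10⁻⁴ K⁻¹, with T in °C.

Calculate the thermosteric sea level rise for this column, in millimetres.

Layer 1: α = (0.63 + 0.093×26)×10⁻⁴ = 3.048×10⁻⁴ K⁻¹
Layer 2: α = (0.63 + 0.093×13)×10⁻⁴ = 1.839×10⁻⁴ K⁻¹
Layer 3: α = (0.63 + 0.093×2)×10⁻⁴ = 0.816×10⁻⁴ K⁻¹
Layer 1: 3.048×10⁻⁴ × 200 × 0.67 = 0.0408432 m
200–1030 m: 830 × 1.839×10⁻⁴ × 1.3 = 0.1984281 m
0.816×10⁻⁴ × 0.43 × 1400 = 0.0491232 m
Δh = 0.0408432 + 0.1984281 + 0.0491232 = 0.2883945 m

about 288 mm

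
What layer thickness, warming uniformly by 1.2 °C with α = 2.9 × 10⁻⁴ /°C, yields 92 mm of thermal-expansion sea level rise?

about 264 m

H = Δh/(αΔT) = 0.092 / (2.9×10⁻⁴ × 1.2) ≈ 264.4 m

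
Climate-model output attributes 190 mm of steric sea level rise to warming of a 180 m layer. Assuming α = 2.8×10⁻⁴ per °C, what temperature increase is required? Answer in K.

about 3.8 K

ΔT = Δh/(αH) = 0.19 / (2.8×10⁻⁴ × 180) ≈ 3.770 K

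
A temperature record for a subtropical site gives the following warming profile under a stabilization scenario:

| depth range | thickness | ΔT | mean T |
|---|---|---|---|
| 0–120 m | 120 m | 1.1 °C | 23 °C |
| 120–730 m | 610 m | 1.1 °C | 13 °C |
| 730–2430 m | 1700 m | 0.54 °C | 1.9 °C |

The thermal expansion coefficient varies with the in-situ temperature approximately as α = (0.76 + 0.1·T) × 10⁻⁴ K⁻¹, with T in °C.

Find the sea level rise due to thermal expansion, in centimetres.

Layer 1: α = (0.76 + 0.1×23)×10⁻⁴ = 3.06×10⁻⁴ K⁻¹
Layer 2: α = (0.76 + 0.1×13)×10⁻⁴ = 2.06×10⁻⁴ K⁻¹
Layer 3: α = (0.76 + 0.1×1.9)×10⁻⁴ = 0.95×10⁻⁴ K⁻¹
Layer 1: 120 × 1.1 × 3.06×10⁻⁴ = 0.040392 m
120–730 m: 2.06×10⁻⁴ × 1.1 × 610 = 0.138226 m
Layer 3: 0.54 × 1700 × 0.95×10⁻⁴ = 0.08721 m
Δh = 0.040392 + 0.138226 + 0.08721 = 0.265828 m

Δh ≈ 26.6 cm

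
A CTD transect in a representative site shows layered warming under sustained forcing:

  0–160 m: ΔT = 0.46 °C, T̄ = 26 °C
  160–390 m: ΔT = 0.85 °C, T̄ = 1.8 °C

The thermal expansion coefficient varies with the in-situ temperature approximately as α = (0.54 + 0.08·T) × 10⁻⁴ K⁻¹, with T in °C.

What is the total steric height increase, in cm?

Δh = 3.27 cm

Layer 1: α = (0.54 + 0.08×26)×10⁻⁴ = 2.62×10⁻⁴ K⁻¹
Layer 2: α = (0.54 + 0.08×1.8)×10⁻⁴ = 0.684×10⁻⁴ K⁻¹
Layer 1: 0.46 × 2.62×10⁻⁴ × 160 = 0.0192832 m
160–390 m: 0.85 × 0.684×10⁻⁴ × 230 = 0.0133722 m
Δh = 0.0192832 + 0.0133722 = 0.0326554 m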